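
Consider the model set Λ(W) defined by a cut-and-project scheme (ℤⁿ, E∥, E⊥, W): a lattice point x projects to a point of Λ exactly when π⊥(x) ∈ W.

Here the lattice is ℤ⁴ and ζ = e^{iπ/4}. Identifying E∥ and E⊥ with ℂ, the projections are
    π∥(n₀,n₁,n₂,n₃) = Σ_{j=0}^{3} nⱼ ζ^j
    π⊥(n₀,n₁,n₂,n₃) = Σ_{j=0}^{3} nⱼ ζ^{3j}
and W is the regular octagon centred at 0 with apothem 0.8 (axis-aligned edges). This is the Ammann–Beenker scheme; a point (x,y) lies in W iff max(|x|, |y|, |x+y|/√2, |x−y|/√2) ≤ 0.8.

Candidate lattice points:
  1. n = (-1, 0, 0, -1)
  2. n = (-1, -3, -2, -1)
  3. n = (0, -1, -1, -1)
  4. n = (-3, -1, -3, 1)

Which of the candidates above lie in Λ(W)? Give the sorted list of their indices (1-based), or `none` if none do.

With ζ = e^{iπ/4} the internal vectors are ζ^0,ζ^3,ζ^6,ζ^9.
#1 (-1, 0, 0, -1): internal (-1.707107, -0.707107); octagon support 1.707107 vs apothem 0.8 → ∉ W
#2 (-1, -3, -2, -1): internal (0.414214, -0.828427); octagon support 0.878680 vs apothem 0.8 → ∉ W
#3 (0, -1, -1, -1): internal (0.000000, -0.414214); octagon support 0.414214 vs apothem 0.8 → ∈ W
#4 (-3, -1, -3, 1): internal (-1.585786, 3.000000); octagon support 3.242641 vs apothem 0.8 → ∉ W

3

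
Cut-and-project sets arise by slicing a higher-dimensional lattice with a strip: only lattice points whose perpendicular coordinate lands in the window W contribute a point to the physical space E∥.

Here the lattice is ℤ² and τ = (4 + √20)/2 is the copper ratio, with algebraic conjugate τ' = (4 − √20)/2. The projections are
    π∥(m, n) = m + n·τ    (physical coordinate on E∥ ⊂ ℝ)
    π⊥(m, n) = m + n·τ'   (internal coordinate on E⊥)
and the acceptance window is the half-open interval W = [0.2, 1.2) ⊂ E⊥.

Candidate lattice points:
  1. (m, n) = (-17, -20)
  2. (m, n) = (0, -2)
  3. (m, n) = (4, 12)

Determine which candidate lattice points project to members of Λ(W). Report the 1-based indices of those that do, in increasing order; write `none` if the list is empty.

Compute τ' = (4−√20)/2 = -0.2361, so π⊥(m,n) = m -0.2361·n.
candidate 1: (m,n)=(-17,-20) → π∥ = -17-20·τ ≈ -101.7214, π⊥ = -17-20·τ' ≈ -12.2786 ∉ [0.2, 1.2) ⇒ out
candidate 2: (m,n)=(0,-2) → π∥ = 0-2·τ ≈ -8.4721, π⊥ = 0-2·τ' ≈ 0.4721 ∈ [0.2, 1.2) ⇒ IN Λ
candidate 3: (m,n)=(4,12) → π∥ = 4+12·τ ≈ 54.8328, π⊥ = 4+12·τ' ≈ 1.1672 ∈ [0.2, 1.2) ⇒ IN Λ

2, 3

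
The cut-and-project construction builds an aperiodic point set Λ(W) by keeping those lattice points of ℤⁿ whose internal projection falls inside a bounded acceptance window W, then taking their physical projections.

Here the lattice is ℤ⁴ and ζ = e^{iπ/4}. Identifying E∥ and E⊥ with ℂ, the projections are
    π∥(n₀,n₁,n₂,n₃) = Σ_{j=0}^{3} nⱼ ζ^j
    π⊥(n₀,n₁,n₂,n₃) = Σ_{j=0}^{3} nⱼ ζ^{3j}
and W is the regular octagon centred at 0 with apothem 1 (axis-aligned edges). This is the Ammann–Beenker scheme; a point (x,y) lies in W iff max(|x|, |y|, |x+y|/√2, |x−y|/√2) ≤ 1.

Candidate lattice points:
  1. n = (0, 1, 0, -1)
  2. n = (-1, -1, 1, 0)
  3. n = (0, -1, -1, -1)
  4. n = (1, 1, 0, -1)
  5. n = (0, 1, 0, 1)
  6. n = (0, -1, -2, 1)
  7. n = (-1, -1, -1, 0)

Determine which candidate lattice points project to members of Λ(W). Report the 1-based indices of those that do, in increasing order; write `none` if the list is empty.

3, 4, 7

Internal map: ζ^{3j} for j=0..3 gives (1,0), (−√2/2,√2/2), (0,−1), (√2/2,√2/2).
candidate 1: n = (0, 1, 0, -1) → π⊥ ≈ (-1.4142, +0.0000); max(|x|,|y|,|x±y|/√2) = 1.4142 > 1 ⇒ ∉ W
candidate 2: n = (-1, -1, 1, 0) → π⊥ ≈ (-0.2929, -1.7071); max(|x|,|y|,|x±y|/√2) = 1.7071 > 1 ⇒ ∉ W
candidate 3: n = (0, -1, -1, -1) → π⊥ ≈ (+0.0000, -0.4142); max(|x|,|y|,|x±y|/√2) = 0.4142 ≤ 1 ⇒ ∈ W
candidate 4: n = (1, 1, 0, -1) → π⊥ ≈ (-0.4142, +0.0000); max(|x|,|y|,|x±y|/√2) = 0.4142 ≤ 1 ⇒ ∈ W
candidate 5: n = (0, 1, 0, 1) → π⊥ ≈ (+0.0000, +1.4142); max(|x|,|y|,|x±y|/√2) = 1.4142 > 1 ⇒ ∉ W
candidate 6: n = (0, -1, -2, 1) → π⊥ ≈ (+1.4142, +2.0000); max(|x|,|y|,|x±y|/√2) = 2.4142 > 1 ⇒ ∉ W
candidate 7: n = (-1, -1, -1, 0) → π⊥ ≈ (-0.2929, +0.2929); max(|x|,|y|,|x±y|/√2) = 0.4142 ≤ 1 ⇒ ∈ W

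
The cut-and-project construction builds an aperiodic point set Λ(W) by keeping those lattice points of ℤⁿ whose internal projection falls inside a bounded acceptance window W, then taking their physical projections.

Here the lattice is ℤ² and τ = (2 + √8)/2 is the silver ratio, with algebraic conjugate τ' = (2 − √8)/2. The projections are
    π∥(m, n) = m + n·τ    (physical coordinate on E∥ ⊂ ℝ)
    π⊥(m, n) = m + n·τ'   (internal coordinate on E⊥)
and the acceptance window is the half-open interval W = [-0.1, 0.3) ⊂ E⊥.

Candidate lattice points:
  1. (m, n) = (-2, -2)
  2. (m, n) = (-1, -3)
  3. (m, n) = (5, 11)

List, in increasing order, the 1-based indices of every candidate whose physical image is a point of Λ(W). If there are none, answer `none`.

2

Compute τ' = (2−√8)/2 = -0.414214, so π⊥(m,n) = m -0.414214·n.
#1 (-2,-2): internal coord -2 + (-2)·τ' = -1.171573; -1.171573 ∉ [-0.1, 0.3) → out
#2 (-1,-3): internal coord -1 + (-3)·τ' = +0.242641; +0.242641 ∈ [-0.1, 0.3) → IN Λ
#3 (5,11): internal coord 5 + (11)·τ' = +0.443651; +0.443651 ∉ [-0.1, 0.3) → out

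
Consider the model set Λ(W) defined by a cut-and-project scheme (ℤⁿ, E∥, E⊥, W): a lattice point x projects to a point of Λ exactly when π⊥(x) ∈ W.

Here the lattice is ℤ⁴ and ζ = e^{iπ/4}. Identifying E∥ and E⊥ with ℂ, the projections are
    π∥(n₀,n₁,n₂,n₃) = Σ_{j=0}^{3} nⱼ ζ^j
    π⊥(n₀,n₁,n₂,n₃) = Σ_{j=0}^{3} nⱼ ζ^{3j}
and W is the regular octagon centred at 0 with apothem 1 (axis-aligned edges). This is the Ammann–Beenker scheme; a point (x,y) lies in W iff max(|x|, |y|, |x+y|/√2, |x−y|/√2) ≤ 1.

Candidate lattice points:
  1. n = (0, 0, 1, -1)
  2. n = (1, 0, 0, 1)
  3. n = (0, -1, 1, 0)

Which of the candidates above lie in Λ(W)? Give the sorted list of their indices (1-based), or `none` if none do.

π⊥(n) = n₀ + n₁ζ³ + n₂ζ⁶ + n₃ζ⁹ where ζ = e^{iπ/4}.
#1 (0, 0, 1, -1): internal (-0.707107, -1.707107); octagon support 1.707107 vs apothem 1 → ∉ W
#2 (1, 0, 0, 1): internal (1.707107, 0.707107); octagon support 1.707107 vs apothem 1 → ∉ W
#3 (0, -1, 1, 0): internal (0.707107, -1.707107); octagon support 1.707107 vs apothem 1 → ∉ W

none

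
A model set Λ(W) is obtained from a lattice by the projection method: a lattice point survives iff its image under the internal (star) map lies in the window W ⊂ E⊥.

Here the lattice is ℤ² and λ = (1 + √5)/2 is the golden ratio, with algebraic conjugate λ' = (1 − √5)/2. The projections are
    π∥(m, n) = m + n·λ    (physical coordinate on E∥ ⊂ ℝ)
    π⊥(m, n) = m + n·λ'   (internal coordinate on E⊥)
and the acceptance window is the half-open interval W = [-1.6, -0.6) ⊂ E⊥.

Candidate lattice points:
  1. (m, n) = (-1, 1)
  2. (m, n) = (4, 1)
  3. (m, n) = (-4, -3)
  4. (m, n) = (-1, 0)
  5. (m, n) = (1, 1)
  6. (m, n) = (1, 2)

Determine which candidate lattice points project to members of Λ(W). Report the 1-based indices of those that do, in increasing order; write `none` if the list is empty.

4

λ' = (1−√5)/2 ≈ -0.618034.
candidate 1: (m,n)=(-1,1) → π∥ = -1+1·λ ≈ 0.618034, π⊥ = -1+1·λ' ≈ -1.618034 ∉ [-1.6, -0.6) ⇒ out
candidate 2: (m,n)=(4,1) → π∥ = 4+1·λ ≈ 5.618034, π⊥ = 4+1·λ' ≈ 3.381966 ∉ [-1.6, -0.6) ⇒ out
candidate 3: (m,n)=(-4,-3) → π∥ = -4-3·λ ≈ -8.854102, π⊥ = -4-3·λ' ≈ -2.145898 ∉ [-1.6, -0.6) ⇒ out
candidate 4: (m,n)=(-1,0) → π∥ = -1+0·λ ≈ -1.000000, π⊥ = -1+0·λ' ≈ -1.000000 ∈ [-1.6, -0.6) ⇒ IN Λ
candidate 5: (m,n)=(1,1) → π∥ = 1+1·λ ≈ 2.618034, π⊥ = 1+1·λ' ≈ 0.381966 ∉ [-1.6, -0.6) ⇒ out
candidate 6: (m,n)=(1,2) → π∥ = 1+2·λ ≈ 4.236068, π⊥ = 1+2·λ' ≈ -0.236068 ∉ [-1.6, -0.6) ⇒ out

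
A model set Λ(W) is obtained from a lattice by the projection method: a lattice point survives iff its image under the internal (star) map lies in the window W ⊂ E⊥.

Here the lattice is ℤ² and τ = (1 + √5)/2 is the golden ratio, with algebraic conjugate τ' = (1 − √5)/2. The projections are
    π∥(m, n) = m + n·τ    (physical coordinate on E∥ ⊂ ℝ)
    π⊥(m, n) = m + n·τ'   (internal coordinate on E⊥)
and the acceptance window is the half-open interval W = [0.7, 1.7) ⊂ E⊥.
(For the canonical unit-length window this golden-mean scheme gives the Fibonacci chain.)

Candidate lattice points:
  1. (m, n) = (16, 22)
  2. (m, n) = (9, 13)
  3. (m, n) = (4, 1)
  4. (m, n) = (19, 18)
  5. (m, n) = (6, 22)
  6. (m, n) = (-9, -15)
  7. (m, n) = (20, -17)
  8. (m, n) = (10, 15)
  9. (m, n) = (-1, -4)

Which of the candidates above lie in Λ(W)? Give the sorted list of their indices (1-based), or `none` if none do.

Numerically τ ≈ 1.61803 and τ' = −1/τ ≈ -0.61803.
candidate 1: (m,n)=(16,22) → π∥ = 16+22·τ ≈ 51.59675, π⊥ = 16+22·τ' ≈ 2.40325 ∉ [0.7, 1.7) ⇒ out
candidate 2: (m,n)=(9,13) → π∥ = 9+13·τ ≈ 30.03444, π⊥ = 9+13·τ' ≈ 0.96556 ∈ [0.7, 1.7) ⇒ IN Λ
candidate 3: (m,n)=(4,1) → π∥ = 4+1·τ ≈ 5.61803, π⊥ = 4+1·τ' ≈ 3.38197 ∉ [0.7, 1.7) ⇒ out
candidate 4: (m,n)=(19,18) → π∥ = 19+18·τ ≈ 48.12461, π⊥ = 19+18·τ' ≈ 7.87539 ∉ [0.7, 1.7) ⇒ out
candidate 5: (m,n)=(6,22) → π∥ = 6+22·τ ≈ 41.59675, π⊥ = 6+22·τ' ≈ -7.59675 ∉ [0.7, 1.7) ⇒ out
candidate 6: (m,n)=(-9,-15) → π∥ = -9-15·τ ≈ -33.27051, π⊥ = -9-15·τ' ≈ 0.27051 ∉ [0.7, 1.7) ⇒ out
candidate 7: (m,n)=(20,-17) → π∥ = 20-17·τ ≈ -7.50658, π⊥ = 20-17·τ' ≈ 30.50658 ∉ [0.7, 1.7) ⇒ out
candidate 8: (m,n)=(10,15) → π∥ = 10+15·τ ≈ 34.27051, π⊥ = 10+15·τ' ≈ 0.72949 ∈ [0.7, 1.7) ⇒ IN Λ
candidate 9: (m,n)=(-1,-4) → π∥ = -1-4·τ ≈ -7.47214, π⊥ = -1-4·τ' ≈ 1.47214 ∈ [0.7, 1.7) ⇒ IN Λ

2, 8, 9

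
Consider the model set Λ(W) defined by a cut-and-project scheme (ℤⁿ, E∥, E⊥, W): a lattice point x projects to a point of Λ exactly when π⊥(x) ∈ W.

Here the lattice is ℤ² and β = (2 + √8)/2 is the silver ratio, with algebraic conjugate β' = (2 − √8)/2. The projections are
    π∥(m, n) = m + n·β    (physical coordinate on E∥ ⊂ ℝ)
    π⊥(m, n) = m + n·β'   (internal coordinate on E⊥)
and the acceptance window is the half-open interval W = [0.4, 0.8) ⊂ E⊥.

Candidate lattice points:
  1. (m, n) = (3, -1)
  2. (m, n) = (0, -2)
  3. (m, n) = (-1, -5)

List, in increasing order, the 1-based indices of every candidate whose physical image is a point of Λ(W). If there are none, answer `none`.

none

β' = (2−√8)/2 ≈ -0.4142.
[1] lift (3,-1): star map gives 3.4142; window check 0.4 ≤ 3.4142 < 0.8 is false → out
[2] lift (0,-2): star map gives 0.8284; window check 0.4 ≤ 0.8284 < 0.8 is false → out
[3] lift (-1,-5): star map gives 1.0711; window check 0.4 ≤ 1.0711 < 0.8 is false → out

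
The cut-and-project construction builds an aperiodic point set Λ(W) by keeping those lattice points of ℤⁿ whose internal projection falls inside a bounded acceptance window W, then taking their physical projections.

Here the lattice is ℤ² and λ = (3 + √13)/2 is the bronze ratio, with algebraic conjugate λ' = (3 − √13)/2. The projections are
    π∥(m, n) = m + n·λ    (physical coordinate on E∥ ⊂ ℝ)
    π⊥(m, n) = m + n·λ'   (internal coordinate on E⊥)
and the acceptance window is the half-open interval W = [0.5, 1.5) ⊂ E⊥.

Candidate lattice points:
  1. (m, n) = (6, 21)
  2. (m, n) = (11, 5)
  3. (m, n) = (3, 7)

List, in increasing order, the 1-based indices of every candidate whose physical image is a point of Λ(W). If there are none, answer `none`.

3

Compute λ' = (3−√13)/2 = -0.30278, so π⊥(m,n) = m -0.30278·n.
[1] lift (6,21): star map gives -0.35829; window check 0.5 ≤ -0.35829 < 1.5 is false → out
[2] lift (11,5): star map gives 9.48612; window check 0.5 ≤ 9.48612 < 1.5 is false → out
[3] lift (3,7): star map gives 0.88057; window check 0.5 ≤ 0.88057 < 1.5 is true → IN Λ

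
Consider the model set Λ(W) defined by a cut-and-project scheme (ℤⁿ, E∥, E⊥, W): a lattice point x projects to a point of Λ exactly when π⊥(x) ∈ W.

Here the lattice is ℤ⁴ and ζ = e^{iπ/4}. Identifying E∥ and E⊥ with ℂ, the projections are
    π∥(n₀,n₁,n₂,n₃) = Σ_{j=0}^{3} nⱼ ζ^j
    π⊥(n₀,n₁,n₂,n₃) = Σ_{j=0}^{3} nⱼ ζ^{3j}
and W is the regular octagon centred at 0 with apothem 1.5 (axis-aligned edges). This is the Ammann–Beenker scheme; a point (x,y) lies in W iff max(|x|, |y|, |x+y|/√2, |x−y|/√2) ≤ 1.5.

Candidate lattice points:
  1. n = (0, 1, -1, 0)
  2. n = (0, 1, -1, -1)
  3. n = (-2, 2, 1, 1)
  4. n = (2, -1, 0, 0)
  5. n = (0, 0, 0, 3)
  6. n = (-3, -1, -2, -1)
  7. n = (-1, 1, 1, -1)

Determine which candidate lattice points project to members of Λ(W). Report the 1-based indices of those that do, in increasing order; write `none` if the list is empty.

π⊥(n) = n₀ + n₁ζ³ + n₂ζ⁶ + n₃ζ⁹ where ζ = e^{iπ/4}.
candidate 1: n = (0, 1, -1, 0) → π⊥ ≈ (-0.707107, +1.707107); max(|x|,|y|,|x±y|/√2) = 1.707107 > 1.5 ⇒ ∉ W
candidate 2: n = (0, 1, -1, -1) → π⊥ ≈ (-1.414214, +1.000000); max(|x|,|y|,|x±y|/√2) = 1.707107 > 1.5 ⇒ ∉ W
candidate 3: n = (-2, 2, 1, 1) → π⊥ ≈ (-2.707107, +1.121320); max(|x|,|y|,|x±y|/√2) = 2.707107 > 1.5 ⇒ ∉ W
candidate 4: n = (2, -1, 0, 0) → π⊥ ≈ (+2.707107, -0.707107); max(|x|,|y|,|x±y|/√2) = 2.707107 > 1.5 ⇒ ∉ W
candidate 5: n = (0, 0, 0, 3) → π⊥ ≈ (+2.121320, +2.121320); max(|x|,|y|,|x±y|/√2) = 3.000000 > 1.5 ⇒ ∉ W
candidate 6: n = (-3, -1, -2, -1) → π⊥ ≈ (-3.000000, +0.585786); max(|x|,|y|,|x±y|/√2) = 3.000000 > 1.5 ⇒ ∉ W
candidate 7: n = (-1, 1, 1, -1) → π⊥ ≈ (-2.414214, -1.000000); max(|x|,|y|,|x±y|/√2) = 2.414214 > 1.5 ⇒ ∉ W

none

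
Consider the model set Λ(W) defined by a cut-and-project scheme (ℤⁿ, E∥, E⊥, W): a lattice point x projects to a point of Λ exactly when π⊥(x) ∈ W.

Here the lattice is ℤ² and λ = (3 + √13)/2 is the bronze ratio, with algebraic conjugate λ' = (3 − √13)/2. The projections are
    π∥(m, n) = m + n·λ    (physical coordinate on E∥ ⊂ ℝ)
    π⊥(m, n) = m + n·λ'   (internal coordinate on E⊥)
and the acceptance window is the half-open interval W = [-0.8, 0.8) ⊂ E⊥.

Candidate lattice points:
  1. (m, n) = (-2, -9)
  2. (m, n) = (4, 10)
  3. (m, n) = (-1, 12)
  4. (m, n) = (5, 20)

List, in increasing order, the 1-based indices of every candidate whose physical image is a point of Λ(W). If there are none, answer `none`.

Numerically λ ≈ 3.302776 and λ' = −1/λ ≈ -0.302776.
#1 (-2,-9): internal coord -2 + (-9)·λ' = +0.724981; +0.724981 ∈ [-0.8, 0.8) → IN Λ
#2 (4,10): internal coord 4 + (10)·λ' = +0.972244; +0.972244 ∉ [-0.8, 0.8) → out
#3 (-1,12): internal coord -1 + (12)·λ' = -4.633308; -4.633308 ∉ [-0.8, 0.8) → out
#4 (5,20): internal coord 5 + (20)·λ' = -1.055513; -1.055513 ∉ [-0.8, 0.8) → out

1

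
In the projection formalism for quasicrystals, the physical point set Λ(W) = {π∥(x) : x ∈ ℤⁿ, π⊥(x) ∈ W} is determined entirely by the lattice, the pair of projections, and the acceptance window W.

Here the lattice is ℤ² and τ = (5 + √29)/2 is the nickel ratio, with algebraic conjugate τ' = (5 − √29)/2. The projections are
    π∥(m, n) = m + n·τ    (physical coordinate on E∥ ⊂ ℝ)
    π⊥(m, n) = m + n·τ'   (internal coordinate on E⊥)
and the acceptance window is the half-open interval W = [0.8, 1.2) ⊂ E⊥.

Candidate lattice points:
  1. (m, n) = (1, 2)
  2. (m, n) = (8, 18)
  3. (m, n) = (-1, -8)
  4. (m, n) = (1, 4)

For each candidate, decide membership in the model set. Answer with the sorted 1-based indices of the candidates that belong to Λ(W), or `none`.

none

τ' = (5−√29)/2 ≈ -0.192582.
candidate 1: (m,n)=(1,2) → π∥ = 1+2·τ ≈ 11.385165, π⊥ = 1+2·τ' ≈ 0.614835 ∉ [0.8, 1.2) ⇒ out
candidate 2: (m,n)=(8,18) → π∥ = 8+18·τ ≈ 101.466483, π⊥ = 8+18·τ' ≈ 4.533517 ∉ [0.8, 1.2) ⇒ out
candidate 3: (m,n)=(-1,-8) → π∥ = -1-8·τ ≈ -42.540659, π⊥ = -1-8·τ' ≈ 0.540659 ∉ [0.8, 1.2) ⇒ out
candidate 4: (m,n)=(1,4) → π∥ = 1+4·τ ≈ 21.770330, π⊥ = 1+4·τ' ≈ 0.229670 ∉ [0.8, 1.2) ⇒ out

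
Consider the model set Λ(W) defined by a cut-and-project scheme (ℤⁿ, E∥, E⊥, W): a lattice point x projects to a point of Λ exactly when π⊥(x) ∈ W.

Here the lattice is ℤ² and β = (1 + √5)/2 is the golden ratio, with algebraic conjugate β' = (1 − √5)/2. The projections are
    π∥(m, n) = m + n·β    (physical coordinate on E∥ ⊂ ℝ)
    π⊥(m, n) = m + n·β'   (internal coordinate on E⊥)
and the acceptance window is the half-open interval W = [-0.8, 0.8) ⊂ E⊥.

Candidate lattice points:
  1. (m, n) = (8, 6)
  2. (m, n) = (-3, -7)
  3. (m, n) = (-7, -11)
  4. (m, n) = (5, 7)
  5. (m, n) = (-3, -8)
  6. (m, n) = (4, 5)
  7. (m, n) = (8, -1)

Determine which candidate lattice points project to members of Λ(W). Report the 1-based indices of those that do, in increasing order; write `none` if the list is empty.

Numerically β ≈ 1.618034 and β' = −1/β ≈ -0.618034.
[1] lift (8,6): star map gives 4.291796; window check -0.8 ≤ 4.291796 < 0.8 is false → out
[2] lift (-3,-7): star map gives 1.326238; window check -0.8 ≤ 1.326238 < 0.8 is false → out
[3] lift (-7,-11): star map gives -0.201626; window check -0.8 ≤ -0.201626 < 0.8 is true → IN Λ
[4] lift (5,7): star map gives 0.673762; window check -0.8 ≤ 0.673762 < 0.8 is true → IN Λ
[5] lift (-3,-8): star map gives 1.944272; window check -0.8 ≤ 1.944272 < 0.8 is false → out
[6] lift (4,5): star map gives 0.909830; window check -0.8 ≤ 0.909830 < 0.8 is false → out
[7] lift (8,-1): star map gives 8.618034; window check -0.8 ≤ 8.618034 < 0.8 is false → out

3, 4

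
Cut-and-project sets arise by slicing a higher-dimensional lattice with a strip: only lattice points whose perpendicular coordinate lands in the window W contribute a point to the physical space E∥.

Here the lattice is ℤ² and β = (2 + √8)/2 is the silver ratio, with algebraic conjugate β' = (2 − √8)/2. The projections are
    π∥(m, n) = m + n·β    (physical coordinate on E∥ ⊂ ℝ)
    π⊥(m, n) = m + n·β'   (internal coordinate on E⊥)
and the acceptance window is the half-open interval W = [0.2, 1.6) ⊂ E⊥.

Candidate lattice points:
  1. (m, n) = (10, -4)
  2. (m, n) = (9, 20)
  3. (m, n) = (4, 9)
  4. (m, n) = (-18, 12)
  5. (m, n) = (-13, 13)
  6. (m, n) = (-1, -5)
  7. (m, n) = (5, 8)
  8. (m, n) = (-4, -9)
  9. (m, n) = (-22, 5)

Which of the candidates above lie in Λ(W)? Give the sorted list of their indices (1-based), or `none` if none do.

Compute β' = (2−√8)/2 = -0.41421, so π⊥(m,n) = m -0.41421·n.
candidate 1: (m,n)=(10,-4) → π∥ = 10-4·β ≈ 0.34315, π⊥ = 10-4·β' ≈ 11.65685 ∉ [0.2, 1.6) ⇒ out
candidate 2: (m,n)=(9,20) → π∥ = 9+20·β ≈ 57.28427, π⊥ = 9+20·β' ≈ 0.71573 ∈ [0.2, 1.6) ⇒ IN Λ
candidate 3: (m,n)=(4,9) → π∥ = 4+9·β ≈ 25.72792, π⊥ = 4+9·β' ≈ 0.27208 ∈ [0.2, 1.6) ⇒ IN Λ
candidate 4: (m,n)=(-18,12) → π∥ = -18+12·β ≈ 10.97056, π⊥ = -18+12·β' ≈ -22.97056 ∉ [0.2, 1.6) ⇒ out
candidate 5: (m,n)=(-13,13) → π∥ = -13+13·β ≈ 18.38478, π⊥ = -13+13·β' ≈ -18.38478 ∉ [0.2, 1.6) ⇒ out
candidate 6: (m,n)=(-1,-5) → π∥ = -1-5·β ≈ -13.07107, π⊥ = -1-5·β' ≈ 1.07107 ∈ [0.2, 1.6) ⇒ IN Λ
candidate 7: (m,n)=(5,8) → π∥ = 5+8·β ≈ 24.31371, π⊥ = 5+8·β' ≈ 1.68629 ∉ [0.2, 1.6) ⇒ out
candidate 8: (m,n)=(-4,-9) → π∥ = -4-9·β ≈ -25.72792, π⊥ = -4-9·β' ≈ -0.27208 ∉ [0.2, 1.6) ⇒ out
candidate 9: (m,n)=(-22,5) → π∥ = -22+5·β ≈ -9.92893, π⊥ = -22+5·β' ≈ -24.07107 ∉ [0.2, 1.6) ⇒ out

2, 3, 6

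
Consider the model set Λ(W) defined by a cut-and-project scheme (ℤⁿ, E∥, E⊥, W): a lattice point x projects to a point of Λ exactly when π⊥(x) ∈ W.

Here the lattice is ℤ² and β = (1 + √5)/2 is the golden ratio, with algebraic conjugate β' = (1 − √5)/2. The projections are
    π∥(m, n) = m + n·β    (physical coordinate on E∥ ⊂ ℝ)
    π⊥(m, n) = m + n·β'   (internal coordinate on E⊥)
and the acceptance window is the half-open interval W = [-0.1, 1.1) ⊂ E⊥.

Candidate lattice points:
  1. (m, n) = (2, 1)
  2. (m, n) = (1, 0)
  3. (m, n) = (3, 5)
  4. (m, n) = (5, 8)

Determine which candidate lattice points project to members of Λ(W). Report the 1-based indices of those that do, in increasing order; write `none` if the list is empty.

β' = (1−√5)/2 ≈ -0.6180.
candidate 1: (m,n)=(2,1) → π∥ = 2+1·β ≈ 3.6180, π⊥ = 2+1·β' ≈ 1.3820 ∉ [-0.1, 1.1) ⇒ out
candidate 2: (m,n)=(1,0) → π∥ = 1+0·β ≈ 1.0000, π⊥ = 1+0·β' ≈ 1.0000 ∈ [-0.1, 1.1) ⇒ IN Λ
candidate 3: (m,n)=(3,5) → π∥ = 3+5·β ≈ 11.0902, π⊥ = 3+5·β' ≈ -0.0902 ∈ [-0.1, 1.1) ⇒ IN Λ
candidate 4: (m,n)=(5,8) → π∥ = 5+8·β ≈ 17.9443, π⊥ = 5+8·β' ≈ 0.0557 ∈ [-0.1, 1.1) ⇒ IN Λ

2, 3, 4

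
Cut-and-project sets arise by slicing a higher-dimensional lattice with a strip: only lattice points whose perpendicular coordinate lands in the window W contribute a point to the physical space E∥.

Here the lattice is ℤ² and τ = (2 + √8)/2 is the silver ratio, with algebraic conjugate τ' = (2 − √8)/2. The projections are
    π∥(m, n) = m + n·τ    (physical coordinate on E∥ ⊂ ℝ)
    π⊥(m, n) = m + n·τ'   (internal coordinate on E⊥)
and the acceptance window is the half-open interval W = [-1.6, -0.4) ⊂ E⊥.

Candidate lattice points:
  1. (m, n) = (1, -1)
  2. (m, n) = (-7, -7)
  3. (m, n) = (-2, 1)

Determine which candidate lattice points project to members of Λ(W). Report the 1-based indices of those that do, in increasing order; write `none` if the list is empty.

none

Compute τ' = (2−√8)/2 = -0.414214, so π⊥(m,n) = m -0.414214·n.
#1 (1,-1): internal coord 1 + (-1)·τ' = +1.414214; +1.414214 ∉ [-1.6, -0.4) → out
#2 (-7,-7): internal coord -7 + (-7)·τ' = -4.100505; -4.100505 ∉ [-1.6, -0.4) → out
#3 (-2,1): internal coord -2 + (1)·τ' = -2.414214; -2.414214 ∉ [-1.6, -0.4) → out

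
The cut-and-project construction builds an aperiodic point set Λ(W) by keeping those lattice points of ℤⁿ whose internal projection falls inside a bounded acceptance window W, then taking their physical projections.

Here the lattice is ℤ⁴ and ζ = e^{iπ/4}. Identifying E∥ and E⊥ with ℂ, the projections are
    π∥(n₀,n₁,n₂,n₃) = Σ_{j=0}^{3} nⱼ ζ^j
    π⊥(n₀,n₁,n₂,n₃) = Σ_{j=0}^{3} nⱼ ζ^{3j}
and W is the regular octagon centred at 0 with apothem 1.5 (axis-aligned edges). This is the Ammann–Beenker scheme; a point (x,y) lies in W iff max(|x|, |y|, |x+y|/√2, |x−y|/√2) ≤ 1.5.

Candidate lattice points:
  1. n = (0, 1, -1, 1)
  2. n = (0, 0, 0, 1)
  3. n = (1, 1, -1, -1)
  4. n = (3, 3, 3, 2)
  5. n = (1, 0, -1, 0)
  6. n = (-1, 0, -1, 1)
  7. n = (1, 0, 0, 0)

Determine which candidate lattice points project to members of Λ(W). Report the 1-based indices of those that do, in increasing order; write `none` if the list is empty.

π⊥(n) = n₀ + n₁ζ³ + n₂ζ⁶ + n₃ζ⁹ where ζ = e^{iπ/4}.
candidate 1: n = (0, 1, -1, 1) → π⊥ ≈ (+0.0000, +2.4142); max(|x|,|y|,|x±y|/√2) = 2.4142 > 1.5 ⇒ ∉ W
candidate 2: n = (0, 0, 0, 1) → π⊥ ≈ (+0.7071, +0.7071); max(|x|,|y|,|x±y|/√2) = 1.0000 ≤ 1.5 ⇒ ∈ W
candidate 3: n = (1, 1, -1, -1) → π⊥ ≈ (-0.4142, +1.0000); max(|x|,|y|,|x±y|/√2) = 1.0000 ≤ 1.5 ⇒ ∈ W
candidate 4: n = (3, 3, 3, 2) → π⊥ ≈ (+2.2929, +0.5355); max(|x|,|y|,|x±y|/√2) = 2.2929 > 1.5 ⇒ ∉ W
candidate 5: n = (1, 0, -1, 0) → π⊥ ≈ (+1.0000, +1.0000); max(|x|,|y|,|x±y|/√2) = 1.4142 ≤ 1.5 ⇒ ∈ W
candidate 6: n = (-1, 0, -1, 1) → π⊥ ≈ (-0.2929, +1.7071); max(|x|,|y|,|x±y|/√2) = 1.7071 > 1.5 ⇒ ∉ W
candidate 7: n = (1, 0, 0, 0) → π⊥ ≈ (+1.0000, +0.0000); max(|x|,|y|,|x±y|/√2) = 1.0000 ≤ 1.5 ⇒ ∈ W

2, 3, 5, 7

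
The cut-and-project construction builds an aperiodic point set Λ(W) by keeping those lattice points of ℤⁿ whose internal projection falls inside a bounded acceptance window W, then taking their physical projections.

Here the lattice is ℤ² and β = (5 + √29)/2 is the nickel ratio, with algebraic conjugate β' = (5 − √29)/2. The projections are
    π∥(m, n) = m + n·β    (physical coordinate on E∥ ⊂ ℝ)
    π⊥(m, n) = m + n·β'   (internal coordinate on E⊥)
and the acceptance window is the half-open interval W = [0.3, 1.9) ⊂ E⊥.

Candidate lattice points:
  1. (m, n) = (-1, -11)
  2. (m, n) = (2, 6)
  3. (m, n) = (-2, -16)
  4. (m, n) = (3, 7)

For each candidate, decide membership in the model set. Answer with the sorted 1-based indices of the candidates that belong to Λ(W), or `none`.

Numerically β ≈ 5.19258 and β' = −1/β ≈ -0.19258.
#1 (-1,-11): internal coord -1 + (-11)·β' = +1.11841; +1.11841 ∈ [0.3, 1.9) → IN Λ
#2 (2,6): internal coord 2 + (6)·β' = +0.84451; +0.84451 ∈ [0.3, 1.9) → IN Λ
#3 (-2,-16): internal coord -2 + (-16)·β' = +1.08132; +1.08132 ∈ [0.3, 1.9) → IN Λ
#4 (3,7): internal coord 3 + (7)·β' = +1.65192; +1.65192 ∈ [0.3, 1.9) → IN Λ

1, 2, 3, 4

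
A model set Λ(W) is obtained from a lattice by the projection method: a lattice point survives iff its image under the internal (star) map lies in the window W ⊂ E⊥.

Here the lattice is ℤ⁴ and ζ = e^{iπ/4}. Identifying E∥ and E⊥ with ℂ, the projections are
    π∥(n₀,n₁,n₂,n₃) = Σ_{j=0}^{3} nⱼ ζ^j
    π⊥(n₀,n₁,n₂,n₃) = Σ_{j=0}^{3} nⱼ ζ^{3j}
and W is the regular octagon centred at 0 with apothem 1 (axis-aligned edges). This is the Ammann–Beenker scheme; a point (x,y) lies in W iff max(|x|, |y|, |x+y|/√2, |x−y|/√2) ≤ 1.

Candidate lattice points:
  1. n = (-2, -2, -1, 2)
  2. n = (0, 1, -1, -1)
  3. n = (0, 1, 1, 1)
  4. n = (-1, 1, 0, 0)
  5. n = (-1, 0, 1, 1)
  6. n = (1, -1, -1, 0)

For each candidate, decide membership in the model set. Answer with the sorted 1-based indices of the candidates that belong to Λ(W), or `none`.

Internal map: ζ^{3j} for j=0..3 gives (1,0), (−√2/2,√2/2), (0,−1), (√2/2,√2/2).
#1 (-2, -2, -1, 2): internal (0.82843, 1.00000); octagon support 1.29289 vs apothem 1 → ∉ W
#2 (0, 1, -1, -1): internal (-1.41421, 1.00000); octagon support 1.70711 vs apothem 1 → ∉ W
#3 (0, 1, 1, 1): internal (0.00000, 0.41421); octagon support 0.41421 vs apothem 1 → ∈ W
#4 (-1, 1, 0, 0): internal (-1.70711, 0.70711); octagon support 1.70711 vs apothem 1 → ∉ W
#5 (-1, 0, 1, 1): internal (-0.29289, -0.29289); octagon support 0.41421 vs apothem 1 → ∈ W
#6 (1, -1, -1, 0): internal (1.70711, 0.29289); octagon support 1.70711 vs apothem 1 → ∉ W

3, 5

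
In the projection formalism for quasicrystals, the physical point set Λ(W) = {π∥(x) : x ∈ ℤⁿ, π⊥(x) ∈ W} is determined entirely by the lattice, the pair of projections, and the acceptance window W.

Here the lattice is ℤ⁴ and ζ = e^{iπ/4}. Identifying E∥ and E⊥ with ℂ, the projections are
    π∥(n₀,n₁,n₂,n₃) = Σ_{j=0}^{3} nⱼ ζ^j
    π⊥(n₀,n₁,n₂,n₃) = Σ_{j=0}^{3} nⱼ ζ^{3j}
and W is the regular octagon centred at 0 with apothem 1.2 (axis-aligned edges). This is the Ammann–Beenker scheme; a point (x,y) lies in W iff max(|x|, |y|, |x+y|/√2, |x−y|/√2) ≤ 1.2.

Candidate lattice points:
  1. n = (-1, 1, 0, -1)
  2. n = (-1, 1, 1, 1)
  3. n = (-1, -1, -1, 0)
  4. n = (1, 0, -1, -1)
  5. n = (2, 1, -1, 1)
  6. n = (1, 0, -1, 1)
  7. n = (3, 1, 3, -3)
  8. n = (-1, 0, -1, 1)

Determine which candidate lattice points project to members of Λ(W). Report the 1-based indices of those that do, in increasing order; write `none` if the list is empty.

2, 3, 4

π⊥(n) = n₀ + n₁ζ³ + n₂ζ⁶ + n₃ζ⁹ where ζ = e^{iπ/4}.
candidate 1: n = (-1, 1, 0, -1) → π⊥ ≈ (-2.41421, +0.00000); max(|x|,|y|,|x±y|/√2) = 2.41421 > 1.2 ⇒ ∉ W
candidate 2: n = (-1, 1, 1, 1) → π⊥ ≈ (-1.00000, +0.41421); max(|x|,|y|,|x±y|/√2) = 1.00000 ≤ 1.2 ⇒ ∈ W
candidate 3: n = (-1, -1, -1, 0) → π⊥ ≈ (-0.29289, +0.29289); max(|x|,|y|,|x±y|/√2) = 0.41421 ≤ 1.2 ⇒ ∈ W
candidate 4: n = (1, 0, -1, -1) → π⊥ ≈ (+0.29289, +0.29289); max(|x|,|y|,|x±y|/√2) = 0.41421 ≤ 1.2 ⇒ ∈ W
candidate 5: n = (2, 1, -1, 1) → π⊥ ≈ (+2.00000, +2.41421); max(|x|,|y|,|x±y|/√2) = 3.12132 > 1.2 ⇒ ∉ W
candidate 6: n = (1, 0, -1, 1) → π⊥ ≈ (+1.70711, +1.70711); max(|x|,|y|,|x±y|/√2) = 2.41421 > 1.2 ⇒ ∉ W
candidate 7: n = (3, 1, 3, -3) → π⊥ ≈ (+0.17157, -4.41421); max(|x|,|y|,|x±y|/√2) = 4.41421 > 1.2 ⇒ ∉ W
candidate 8: n = (-1, 0, -1, 1) → π⊥ ≈ (-0.29289, +1.70711); max(|x|,|y|,|x±y|/√2) = 1.70711 > 1.2 ⇒ ∉ W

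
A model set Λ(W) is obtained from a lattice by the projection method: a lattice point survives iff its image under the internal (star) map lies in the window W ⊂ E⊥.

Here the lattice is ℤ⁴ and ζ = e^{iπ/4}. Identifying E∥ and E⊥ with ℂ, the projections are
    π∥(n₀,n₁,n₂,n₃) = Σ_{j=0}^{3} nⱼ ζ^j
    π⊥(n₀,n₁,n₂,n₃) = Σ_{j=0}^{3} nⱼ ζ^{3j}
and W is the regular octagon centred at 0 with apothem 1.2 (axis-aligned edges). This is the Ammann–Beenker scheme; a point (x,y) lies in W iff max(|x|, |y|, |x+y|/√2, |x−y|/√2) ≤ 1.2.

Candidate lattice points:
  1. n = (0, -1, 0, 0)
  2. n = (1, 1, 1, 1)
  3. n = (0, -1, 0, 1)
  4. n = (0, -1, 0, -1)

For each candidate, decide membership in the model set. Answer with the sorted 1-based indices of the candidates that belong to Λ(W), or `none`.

1, 2

With ζ = e^{iπ/4} the internal vectors are ζ^0,ζ^3,ζ^6,ζ^9.
candidate 1: n = (0, -1, 0, 0) → π⊥ ≈ (+0.70711, -0.70711); max(|x|,|y|,|x±y|/√2) = 1.00000 ≤ 1.2 ⇒ ∈ W
candidate 2: n = (1, 1, 1, 1) → π⊥ ≈ (+1.00000, +0.41421); max(|x|,|y|,|x±y|/√2) = 1.00000 ≤ 1.2 ⇒ ∈ W
candidate 3: n = (0, -1, 0, 1) → π⊥ ≈ (+1.41421, +0.00000); max(|x|,|y|,|x±y|/√2) = 1.41421 > 1.2 ⇒ ∉ W
candidate 4: n = (0, -1, 0, -1) → π⊥ ≈ (+0.00000, -1.41421); max(|x|,|y|,|x±y|/√2) = 1.41421 > 1.2 ⇒ ∉ W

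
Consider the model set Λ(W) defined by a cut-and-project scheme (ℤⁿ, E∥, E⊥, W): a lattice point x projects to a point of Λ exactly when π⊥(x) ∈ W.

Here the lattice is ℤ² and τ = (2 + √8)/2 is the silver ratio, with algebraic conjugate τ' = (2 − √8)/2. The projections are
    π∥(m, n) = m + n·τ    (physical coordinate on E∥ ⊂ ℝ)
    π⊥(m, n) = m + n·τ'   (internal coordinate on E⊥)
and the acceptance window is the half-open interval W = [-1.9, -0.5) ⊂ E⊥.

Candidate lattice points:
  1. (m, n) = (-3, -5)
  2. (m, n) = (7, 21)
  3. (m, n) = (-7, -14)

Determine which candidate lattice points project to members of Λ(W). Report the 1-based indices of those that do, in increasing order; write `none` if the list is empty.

Numerically τ ≈ 2.4142 and τ' = −1/τ ≈ -0.4142.
[1] lift (-3,-5): star map gives -0.9289; window check -1.9 ≤ -0.9289 < -0.5 is true → IN Λ
[2] lift (7,21): star map gives -1.6985; window check -1.9 ≤ -1.6985 < -0.5 is true → IN Λ
[3] lift (-7,-14): star map gives -1.2010; window check -1.9 ≤ -1.2010 < -0.5 is true → IN Λ

1, 2, 3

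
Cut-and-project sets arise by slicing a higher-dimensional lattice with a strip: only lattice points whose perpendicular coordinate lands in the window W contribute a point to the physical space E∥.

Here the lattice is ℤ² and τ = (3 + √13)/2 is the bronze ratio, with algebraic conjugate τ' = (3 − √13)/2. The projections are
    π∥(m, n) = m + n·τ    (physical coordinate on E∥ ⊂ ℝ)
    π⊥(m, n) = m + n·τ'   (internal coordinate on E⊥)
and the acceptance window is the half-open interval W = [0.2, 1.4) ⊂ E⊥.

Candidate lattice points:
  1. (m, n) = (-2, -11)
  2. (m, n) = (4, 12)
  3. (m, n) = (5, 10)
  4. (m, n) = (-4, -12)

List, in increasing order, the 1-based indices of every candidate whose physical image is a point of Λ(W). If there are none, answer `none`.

Compute τ' = (3−√13)/2 = -0.302776, so π⊥(m,n) = m -0.302776·n.
[1] lift (-2,-11): star map gives 1.330532; window check 0.2 ≤ 1.330532 < 1.4 is true → IN Λ
[2] lift (4,12): star map gives 0.366692; window check 0.2 ≤ 0.366692 < 1.4 is true → IN Λ
[3] lift (5,10): star map gives 1.972244; window check 0.2 ≤ 1.972244 < 1.4 is false → out
[4] lift (-4,-12): star map gives -0.366692; window check 0.2 ≤ -0.366692 < 1.4 is false → out

1, 2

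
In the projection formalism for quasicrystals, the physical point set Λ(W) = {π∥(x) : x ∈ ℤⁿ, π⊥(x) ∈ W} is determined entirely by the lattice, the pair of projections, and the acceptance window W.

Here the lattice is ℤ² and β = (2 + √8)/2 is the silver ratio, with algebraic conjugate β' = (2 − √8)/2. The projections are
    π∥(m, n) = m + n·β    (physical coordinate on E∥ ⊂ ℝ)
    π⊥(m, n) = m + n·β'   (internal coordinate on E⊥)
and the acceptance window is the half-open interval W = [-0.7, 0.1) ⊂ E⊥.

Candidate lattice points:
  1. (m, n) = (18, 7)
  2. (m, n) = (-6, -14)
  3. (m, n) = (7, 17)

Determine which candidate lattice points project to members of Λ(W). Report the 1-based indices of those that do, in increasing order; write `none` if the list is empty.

2, 3

β' = (2−√8)/2 ≈ -0.414214.
candidate 1: (m,n)=(18,7) → π∥ = 18+7·β ≈ 34.899495, π⊥ = 18+7·β' ≈ 15.100505 ∉ [-0.7, 0.1) ⇒ out
candidate 2: (m,n)=(-6,-14) → π∥ = -6-14·β ≈ -39.798990, π⊥ = -6-14·β' ≈ -0.201010 ∈ [-0.7, 0.1) ⇒ IN Λ
candidate 3: (m,n)=(7,17) → π∥ = 7+17·β ≈ 48.041631, π⊥ = 7+17·β' ≈ -0.041631 ∈ [-0.7, 0.1) ⇒ IN Λ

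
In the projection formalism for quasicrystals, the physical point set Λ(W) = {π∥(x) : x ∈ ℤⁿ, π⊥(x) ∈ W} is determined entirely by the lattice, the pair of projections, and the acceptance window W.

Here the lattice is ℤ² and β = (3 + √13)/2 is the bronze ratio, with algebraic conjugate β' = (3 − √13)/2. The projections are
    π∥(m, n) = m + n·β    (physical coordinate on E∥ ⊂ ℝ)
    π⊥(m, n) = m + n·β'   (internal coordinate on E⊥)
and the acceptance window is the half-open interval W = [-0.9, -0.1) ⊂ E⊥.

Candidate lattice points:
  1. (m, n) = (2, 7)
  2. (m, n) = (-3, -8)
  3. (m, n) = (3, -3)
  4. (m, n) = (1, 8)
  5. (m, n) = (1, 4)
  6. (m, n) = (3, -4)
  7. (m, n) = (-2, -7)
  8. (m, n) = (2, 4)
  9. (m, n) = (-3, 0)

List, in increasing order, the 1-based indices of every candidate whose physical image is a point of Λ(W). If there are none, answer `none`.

1, 2, 5

Compute β' = (3−√13)/2 = -0.302776, so π⊥(m,n) = m -0.302776·n.
[1] lift (2,7): star map gives -0.119429; window check -0.9 ≤ -0.119429 < -0.1 is true → IN Λ
[2] lift (-3,-8): star map gives -0.577795; window check -0.9 ≤ -0.577795 < -0.1 is true → IN Λ
[3] lift (3,-3): star map gives 3.908327; window check -0.9 ≤ 3.908327 < -0.1 is false → out
[4] lift (1,8): star map gives -1.422205; window check -0.9 ≤ -1.422205 < -0.1 is false → out
[5] lift (1,4): star map gives -0.211103; window check -0.9 ≤ -0.211103 < -0.1 is true → IN Λ
[6] lift (3,-4): star map gives 4.211103; window check -0.9 ≤ 4.211103 < -0.1 is false → out
[7] lift (-2,-7): star map gives 0.119429; window check -0.9 ≤ 0.119429 < -0.1 is false → out
[8] lift (2,4): star map gives 0.788897; window check -0.9 ≤ 0.788897 < -0.1 is false → out
[9] lift (-3,0): star map gives -3.000000; window check -0.9 ≤ -3.000000 < -0.1 is false → out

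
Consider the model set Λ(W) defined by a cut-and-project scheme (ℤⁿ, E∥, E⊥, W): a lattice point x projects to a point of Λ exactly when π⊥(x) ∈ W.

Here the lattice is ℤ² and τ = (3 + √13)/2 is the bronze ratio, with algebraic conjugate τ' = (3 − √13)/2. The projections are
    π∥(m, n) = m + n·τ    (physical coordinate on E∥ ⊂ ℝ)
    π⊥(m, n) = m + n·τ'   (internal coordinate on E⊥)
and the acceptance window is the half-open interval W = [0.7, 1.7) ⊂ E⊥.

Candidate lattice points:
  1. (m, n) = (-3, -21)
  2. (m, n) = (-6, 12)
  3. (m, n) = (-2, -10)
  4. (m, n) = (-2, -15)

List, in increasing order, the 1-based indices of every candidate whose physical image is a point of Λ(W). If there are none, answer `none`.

3

Numerically τ ≈ 3.3028 and τ' = −1/τ ≈ -0.3028.
[1] lift (-3,-21): star map gives 3.3583; window check 0.7 ≤ 3.3583 < 1.7 is false → out
[2] lift (-6,12): star map gives -9.6333; window check 0.7 ≤ -9.6333 < 1.7 is false → out
[3] lift (-2,-10): star map gives 1.0278; window check 0.7 ≤ 1.0278 < 1.7 is true → IN Λ
[4] lift (-2,-15): star map gives 2.5416; window check 0.7 ≤ 2.5416 < 1.7 is false → out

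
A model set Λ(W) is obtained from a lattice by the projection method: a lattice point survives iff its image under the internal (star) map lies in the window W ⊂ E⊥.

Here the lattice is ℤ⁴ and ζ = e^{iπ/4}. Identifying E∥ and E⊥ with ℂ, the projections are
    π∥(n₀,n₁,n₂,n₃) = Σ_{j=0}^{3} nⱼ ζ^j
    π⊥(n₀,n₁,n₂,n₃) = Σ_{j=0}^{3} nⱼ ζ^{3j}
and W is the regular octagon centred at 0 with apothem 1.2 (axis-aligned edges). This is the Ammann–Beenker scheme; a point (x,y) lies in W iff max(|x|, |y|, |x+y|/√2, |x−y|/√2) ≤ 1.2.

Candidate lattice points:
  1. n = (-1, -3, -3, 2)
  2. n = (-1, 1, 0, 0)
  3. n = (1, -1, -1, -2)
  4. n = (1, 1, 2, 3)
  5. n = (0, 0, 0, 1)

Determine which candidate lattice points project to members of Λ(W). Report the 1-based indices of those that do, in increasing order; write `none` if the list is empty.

3, 5

Internal map: ζ^{3j} for j=0..3 gives (1,0), (−√2/2,√2/2), (0,−1), (√2/2,√2/2).
candidate 1: n = (-1, -3, -3, 2) → π⊥ ≈ (+2.535534, +2.292893); max(|x|,|y|,|x±y|/√2) = 3.414214 > 1.2 ⇒ ∉ W
candidate 2: n = (-1, 1, 0, 0) → π⊥ ≈ (-1.707107, +0.707107); max(|x|,|y|,|x±y|/√2) = 1.707107 > 1.2 ⇒ ∉ W
candidate 3: n = (1, -1, -1, -2) → π⊥ ≈ (+0.292893, -1.121320); max(|x|,|y|,|x±y|/√2) = 1.121320 ≤ 1.2 ⇒ ∈ W
candidate 4: n = (1, 1, 2, 3) → π⊥ ≈ (+2.414214, +0.828427); max(|x|,|y|,|x±y|/√2) = 2.414214 > 1.2 ⇒ ∉ W
candidate 5: n = (0, 0, 0, 1) → π⊥ ≈ (+0.707107, +0.707107); max(|x|,|y|,|x±y|/√2) = 1.000000 ≤ 1.2 ⇒ ∈ W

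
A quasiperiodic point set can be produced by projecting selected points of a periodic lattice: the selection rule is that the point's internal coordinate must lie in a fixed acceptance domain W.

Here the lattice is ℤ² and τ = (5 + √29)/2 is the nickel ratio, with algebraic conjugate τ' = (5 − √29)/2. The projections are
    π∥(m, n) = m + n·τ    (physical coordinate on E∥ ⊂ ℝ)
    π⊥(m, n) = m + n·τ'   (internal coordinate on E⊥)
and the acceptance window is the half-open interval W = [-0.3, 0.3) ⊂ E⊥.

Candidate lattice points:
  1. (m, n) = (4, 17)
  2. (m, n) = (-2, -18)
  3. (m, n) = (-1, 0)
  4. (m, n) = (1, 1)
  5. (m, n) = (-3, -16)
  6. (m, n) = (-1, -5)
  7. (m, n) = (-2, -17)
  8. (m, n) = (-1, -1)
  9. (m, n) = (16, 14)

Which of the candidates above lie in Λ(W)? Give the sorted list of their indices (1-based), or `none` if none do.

τ' = (5−√29)/2 ≈ -0.1926.
#1 (4,17): internal coord 4 + (17)·τ' = +0.7261; +0.7261 ∉ [-0.3, 0.3) → out
#2 (-2,-18): internal coord -2 + (-18)·τ' = +1.4665; +1.4665 ∉ [-0.3, 0.3) → out
#3 (-1,0): internal coord -1 + (0)·τ' = -1.0000; -1.0000 ∉ [-0.3, 0.3) → out
#4 (1,1): internal coord 1 + (1)·τ' = +0.8074; +0.8074 ∉ [-0.3, 0.3) → out
#5 (-3,-16): internal coord -3 + (-16)·τ' = +0.0813; +0.0813 ∈ [-0.3, 0.3) → IN Λ
#6 (-1,-5): internal coord -1 + (-5)·τ' = -0.0371; -0.0371 ∈ [-0.3, 0.3) → IN Λ
#7 (-2,-17): internal coord -2 + (-17)·τ' = +1.2739; +1.2739 ∉ [-0.3, 0.3) → out
#8 (-1,-1): internal coord -1 + (-1)·τ' = -0.8074; -0.8074 ∉ [-0.3, 0.3) → out
#9 (16,14): internal coord 16 + (14)·τ' = +13.3038; +13.3038 ∉ [-0.3, 0.3) → out

5, 6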